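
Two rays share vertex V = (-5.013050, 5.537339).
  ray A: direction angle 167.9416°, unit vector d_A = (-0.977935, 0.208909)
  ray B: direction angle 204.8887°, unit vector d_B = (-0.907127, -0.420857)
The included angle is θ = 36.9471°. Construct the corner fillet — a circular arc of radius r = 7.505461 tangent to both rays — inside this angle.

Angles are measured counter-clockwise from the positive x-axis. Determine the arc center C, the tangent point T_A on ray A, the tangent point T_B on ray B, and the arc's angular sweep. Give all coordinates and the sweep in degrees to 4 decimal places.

bisector direction at 186.4152° = (-0.993738,-0.111732)
center distance |VC| = r/sin(θ/2) = 7.505461/sin(18.4735°) = 23.686483
C = V + |VC|·bis = (-28.5512,2.8908)
T_A = V + ((C−V)·d_A)·d_A = V + 22.4659·d_A = (-26.9833,10.2307)
T_B = V + ((C−V)·d_B)·d_B = V + 22.4659·d_B = (-25.3925,-3.9176)
sweep = 180° − θ = 143.0529°

center=(-28.5512,2.8908) T_A=(-26.9833,10.2307) T_B=(-25.3925,-3.9176) sweep=143.0529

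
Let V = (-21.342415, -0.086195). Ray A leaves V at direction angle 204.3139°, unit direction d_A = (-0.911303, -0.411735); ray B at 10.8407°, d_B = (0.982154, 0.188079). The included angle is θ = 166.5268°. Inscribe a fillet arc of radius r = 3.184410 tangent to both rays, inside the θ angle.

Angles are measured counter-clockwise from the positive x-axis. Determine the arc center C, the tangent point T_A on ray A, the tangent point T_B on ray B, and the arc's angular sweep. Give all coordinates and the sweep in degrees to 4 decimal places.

bisector direction at 287.5773° = (0.301992,-0.953310)
center distance |VC| = r/sin(θ/2) = 3.184410/sin(83.2634°) = 3.206548
C = V + |VC|·bis = (-20.3741,-3.1430)
T_A = V + ((C−V)·d_A)·d_A = V + 0.3761·d_A = (-21.6852,-0.2411)
T_B = V + ((C−V)·d_B)·d_B = V + 0.3761·d_B = (-20.9730,-0.0155)
sweep = 180° − θ = 13.4732°

center=(-20.3741,-3.1430) T_A=(-21.6852,-0.2411) T_B=(-20.9730,-0.0155) sweep=13.4732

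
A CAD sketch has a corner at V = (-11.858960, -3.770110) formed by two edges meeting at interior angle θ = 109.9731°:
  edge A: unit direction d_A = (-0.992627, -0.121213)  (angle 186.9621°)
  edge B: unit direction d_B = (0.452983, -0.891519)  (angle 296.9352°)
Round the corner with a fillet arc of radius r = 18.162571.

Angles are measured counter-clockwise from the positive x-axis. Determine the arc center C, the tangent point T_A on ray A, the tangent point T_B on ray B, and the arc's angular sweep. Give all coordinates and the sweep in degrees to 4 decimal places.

center=(-22.2875,-23.3411) T_A=(-24.4891,-5.3124) T_B=(-6.0952,-15.1137) sweep=70.0269

bisector direction at 241.9487° = (-0.470263,-0.882526)
center distance |VC| = r/sin(θ/2) = 18.162571/sin(54.9866°) = 22.176051
C = V + |VC|·bis = (-22.2875,-23.3411)
T_A = V + ((C−V)·d_A)·d_A = V + 12.7239·d_A = (-24.4891,-5.3124)
T_B = V + ((C−V)·d_B)·d_B = V + 12.7239·d_B = (-6.0952,-15.1137)
sweep = 180° − θ = 70.0269°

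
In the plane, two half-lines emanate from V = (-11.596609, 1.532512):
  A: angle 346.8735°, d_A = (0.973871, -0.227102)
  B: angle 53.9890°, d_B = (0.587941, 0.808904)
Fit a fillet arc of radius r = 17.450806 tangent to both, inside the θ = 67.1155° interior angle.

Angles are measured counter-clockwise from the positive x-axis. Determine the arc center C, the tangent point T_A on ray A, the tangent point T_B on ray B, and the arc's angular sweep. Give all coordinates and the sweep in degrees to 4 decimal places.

center=(17.9867,12.5528) T_A=(14.0236,-4.4420) T_B=(3.8707,22.8129) sweep=112.8845

bisector direction at 20.4313° = (0.937092,0.349083)
center distance |VC| = r/sin(θ/2) = 17.450806/sin(33.5577°) = 31.569330
C = V + |VC|·bis = (17.9867,12.5528)
T_A = V + ((C−V)·d_A)·d_A = V + 26.3076·d_A = (14.0236,-4.4420)
T_B = V + ((C−V)·d_B)·d_B = V + 26.3076·d_B = (3.8707,22.8129)
sweep = 180° − θ = 112.8845°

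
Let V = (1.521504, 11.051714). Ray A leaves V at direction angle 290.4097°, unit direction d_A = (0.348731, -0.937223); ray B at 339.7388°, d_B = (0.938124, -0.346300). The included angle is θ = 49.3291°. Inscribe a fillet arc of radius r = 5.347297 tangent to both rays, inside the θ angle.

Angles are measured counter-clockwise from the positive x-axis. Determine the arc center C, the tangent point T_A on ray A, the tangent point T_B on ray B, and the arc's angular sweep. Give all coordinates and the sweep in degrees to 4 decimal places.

center=(10.5940,2.0027) T_A=(5.5824,0.1379) T_B=(12.4458,7.0191) sweep=130.6709

bisector direction at 315.0743° = (0.708023,-0.706190)
center distance |VC| = r/sin(θ/2) = 5.347297/sin(24.6645°) = 12.813886
C = V + |VC|·bis = (10.5940,2.0027)
T_A = V + ((C−V)·d_A)·d_A = V + 11.6448·d_A = (5.5824,0.1379)
T_B = V + ((C−V)·d_B)·d_B = V + 11.6448·d_B = (12.4458,7.0191)
sweep = 180° − θ = 130.6709°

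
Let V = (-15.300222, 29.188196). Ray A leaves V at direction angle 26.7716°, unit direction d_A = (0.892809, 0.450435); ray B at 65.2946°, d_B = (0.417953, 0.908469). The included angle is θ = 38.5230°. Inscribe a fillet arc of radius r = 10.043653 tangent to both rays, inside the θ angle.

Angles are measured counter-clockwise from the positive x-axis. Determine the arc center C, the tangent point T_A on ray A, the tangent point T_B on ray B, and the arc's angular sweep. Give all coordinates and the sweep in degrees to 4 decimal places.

bisector direction at 46.0331° = (0.694243,0.719741)
center distance |VC| = r/sin(θ/2) = 10.043653/sin(19.2615°) = 30.446372
C = V + |VC|·bis = (5.8369,51.1017)
T_A = V + ((C−V)·d_A)·d_A = V + 28.7421·d_A = (10.3610,42.1346)
T_B = V + ((C−V)·d_B)·d_B = V + 28.7421·d_B = (-3.2874,55.2995)
sweep = 180° − θ = 141.4770°

center=(5.8369,51.1017) T_A=(10.3610,42.1346) T_B=(-3.2874,55.2995) sweep=141.4770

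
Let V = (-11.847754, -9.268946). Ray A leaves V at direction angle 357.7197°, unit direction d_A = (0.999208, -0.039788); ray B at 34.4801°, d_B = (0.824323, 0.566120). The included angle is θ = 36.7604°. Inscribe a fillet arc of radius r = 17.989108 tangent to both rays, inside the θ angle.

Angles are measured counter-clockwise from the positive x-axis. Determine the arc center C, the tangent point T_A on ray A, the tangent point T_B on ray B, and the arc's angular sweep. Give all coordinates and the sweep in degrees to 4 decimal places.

bisector direction at 16.0999° = (0.960780,0.277313)
center distance |VC| = r/sin(θ/2) = 17.989108/sin(18.3802°) = 57.050123
C = V + |VC|·bis = (42.9648,6.5518)
T_A = V + ((C−V)·d_A)·d_A = V + 54.1397·d_A = (42.2491,-11.4231)
T_B = V + ((C−V)·d_B)·d_B = V + 54.1397·d_B = (32.7808,21.3806)
sweep = 180° − θ = 143.2396°

center=(42.9648,6.5518) T_A=(42.2491,-11.4231) T_B=(32.7808,21.3806) sweep=143.2396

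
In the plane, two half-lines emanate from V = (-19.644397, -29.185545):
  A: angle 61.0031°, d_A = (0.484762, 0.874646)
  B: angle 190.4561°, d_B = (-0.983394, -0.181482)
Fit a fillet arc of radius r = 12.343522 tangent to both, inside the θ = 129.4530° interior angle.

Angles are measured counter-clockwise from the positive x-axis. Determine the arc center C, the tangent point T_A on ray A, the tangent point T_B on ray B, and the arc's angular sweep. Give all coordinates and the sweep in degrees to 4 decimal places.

center=(-27.6155,-18.1046) T_A=(-16.8193,-24.0883) T_B=(-25.3754,-30.2432) sweep=50.5470

bisector direction at 125.7296° = (-0.583961,0.811782)
center distance |VC| = r/sin(θ/2) = 12.343522/sin(64.7265°) = 13.650109
C = V + |VC|·bis = (-27.6155,-18.1046)
T_A = V + ((C−V)·d_A)·d_A = V + 5.8278·d_A = (-16.8193,-24.0883)
T_B = V + ((C−V)·d_B)·d_B = V + 5.8278·d_B = (-25.3754,-30.2432)
sweep = 180° − θ = 50.5470°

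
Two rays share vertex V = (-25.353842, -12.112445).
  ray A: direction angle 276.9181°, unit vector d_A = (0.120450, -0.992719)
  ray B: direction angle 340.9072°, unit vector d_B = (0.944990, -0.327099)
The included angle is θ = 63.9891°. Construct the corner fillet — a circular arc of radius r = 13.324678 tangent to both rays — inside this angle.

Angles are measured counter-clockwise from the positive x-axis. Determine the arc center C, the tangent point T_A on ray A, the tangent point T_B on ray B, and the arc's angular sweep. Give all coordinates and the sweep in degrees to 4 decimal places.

bisector direction at 308.9127° = (0.628135,-0.778104)
center distance |VC| = r/sin(θ/2) = 13.324678/sin(31.9946°) = 25.148561
C = V + |VC|·bis = (-9.5572,-31.6807)
T_A = V + ((C−V)·d_A)·d_A = V + 21.3285·d_A = (-22.7848,-33.2856)
T_B = V + ((C−V)·d_B)·d_B = V + 21.3285·d_B = (-5.1987,-19.0890)
sweep = 180° − θ = 116.0109°

center=(-9.5572,-31.6807) T_A=(-22.7848,-33.2856) T_B=(-5.1987,-19.0890) sweep=116.0109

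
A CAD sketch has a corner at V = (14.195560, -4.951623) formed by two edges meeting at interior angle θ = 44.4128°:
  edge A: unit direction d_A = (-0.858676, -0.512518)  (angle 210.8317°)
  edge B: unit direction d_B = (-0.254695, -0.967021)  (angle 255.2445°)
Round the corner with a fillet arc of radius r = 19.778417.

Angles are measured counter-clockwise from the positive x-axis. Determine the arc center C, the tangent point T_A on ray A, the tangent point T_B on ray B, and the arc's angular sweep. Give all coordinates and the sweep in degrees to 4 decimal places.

bisector direction at 233.0381° = (-0.601284,-0.799036)
center distance |VC| = r/sin(θ/2) = 19.778417/sin(22.2064°) = 52.331579
C = V + |VC|·bis = (-17.2706,-46.7664)
T_A = V + ((C−V)·d_A)·d_A = V + 48.4501·d_A = (-27.4074,-29.7832)
T_B = V + ((C−V)·d_B)·d_B = V + 48.4501·d_B = (1.8556,-51.8039)
sweep = 180° − θ = 135.5872°

center=(-17.2706,-46.7664) T_A=(-27.4074,-29.7832) T_B=(1.8556,-51.8039) sweep=135.5872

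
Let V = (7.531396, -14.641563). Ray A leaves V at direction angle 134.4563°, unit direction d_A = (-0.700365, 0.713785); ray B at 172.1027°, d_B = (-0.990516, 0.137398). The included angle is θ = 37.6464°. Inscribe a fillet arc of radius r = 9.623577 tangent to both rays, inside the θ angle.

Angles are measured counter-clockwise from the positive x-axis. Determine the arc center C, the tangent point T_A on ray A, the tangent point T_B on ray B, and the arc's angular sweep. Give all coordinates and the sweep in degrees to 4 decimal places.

center=(-19.1102,-1.2303) T_A=(-12.2410,5.5097) T_B=(-20.4324,-10.7626) sweep=142.3536

bisector direction at 153.2795° = (-0.893211,0.449639)
center distance |VC| = r/sin(θ/2) = 9.623577/sin(18.8232°) = 29.826770
C = V + |VC|·bis = (-19.1102,-1.2303)
T_A = V + ((C−V)·d_A)·d_A = V + 28.2316·d_A = (-12.2410,5.5097)
T_B = V + ((C−V)·d_B)·d_B = V + 28.2316·d_B = (-20.4324,-10.7626)
sweep = 180° − θ = 142.3536°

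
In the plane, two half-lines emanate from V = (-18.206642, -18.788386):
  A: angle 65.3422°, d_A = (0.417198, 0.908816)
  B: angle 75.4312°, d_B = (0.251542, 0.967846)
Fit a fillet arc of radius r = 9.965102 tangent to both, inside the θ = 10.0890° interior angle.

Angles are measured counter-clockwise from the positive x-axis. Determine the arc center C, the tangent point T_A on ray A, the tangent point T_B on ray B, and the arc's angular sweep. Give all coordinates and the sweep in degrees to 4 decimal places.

center=(19.8351,87.9668) T_A=(28.8915,83.8094) T_B=(10.1904,90.4734) sweep=169.9110

bisector direction at 70.3867° = (0.335670,0.941980)
center distance |VC| = r/sin(θ/2) = 9.965102/sin(5.0445°) = 113.330676
C = V + |VC|·bis = (19.8351,87.9668)
T_A = V + ((C−V)·d_A)·d_A = V + 112.8917·d_A = (28.8915,83.8094)
T_B = V + ((C−V)·d_B)·d_B = V + 112.8917·d_B = (10.1904,90.4734)
sweep = 180° − θ = 169.9110°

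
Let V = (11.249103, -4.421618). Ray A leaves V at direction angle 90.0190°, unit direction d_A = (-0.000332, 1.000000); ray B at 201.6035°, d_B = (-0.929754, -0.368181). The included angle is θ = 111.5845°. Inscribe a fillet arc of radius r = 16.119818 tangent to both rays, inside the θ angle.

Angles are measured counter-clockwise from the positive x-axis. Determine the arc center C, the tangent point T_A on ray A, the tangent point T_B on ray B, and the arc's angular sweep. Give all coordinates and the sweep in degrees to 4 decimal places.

bisector direction at 145.8113° = (-0.827191,0.561921)
center distance |VC| = r/sin(θ/2) = 16.119818/sin(55.7923°) = 19.491813
C = V + |VC|·bis = (-4.8743,6.5312)
T_A = V + ((C−V)·d_A)·d_A = V + 10.9582·d_A = (11.2455,6.5366)
T_B = V + ((C−V)·d_B)·d_B = V + 10.9582·d_B = (1.0607,-8.4562)
sweep = 180° − θ = 68.4155°

center=(-4.8743,6.5312) T_A=(11.2455,6.5366) T_B=(1.0607,-8.4562) sweep=68.4155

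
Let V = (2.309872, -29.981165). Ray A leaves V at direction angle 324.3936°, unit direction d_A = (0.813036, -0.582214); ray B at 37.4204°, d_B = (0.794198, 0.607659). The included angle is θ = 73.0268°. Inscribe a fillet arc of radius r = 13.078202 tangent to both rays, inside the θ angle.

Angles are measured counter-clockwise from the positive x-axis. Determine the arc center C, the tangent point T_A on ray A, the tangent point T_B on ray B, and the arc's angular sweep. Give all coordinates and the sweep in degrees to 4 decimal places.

bisector direction at 0.9070° = (0.999875,0.015829)
center distance |VC| = r/sin(θ/2) = 13.078202/sin(36.5134°) = 21.979774
C = V + |VC|·bis = (24.2869,-29.6332)
T_A = V + ((C−V)·d_A)·d_A = V + 17.6655·d_A = (16.6726,-40.2663)
T_B = V + ((C−V)·d_B)·d_B = V + 17.6655·d_B = (16.3398,-19.2466)
sweep = 180° − θ = 106.9732°

center=(24.2869,-29.6332) T_A=(16.6726,-40.2663) T_B=(16.3398,-19.2466) sweep=106.9732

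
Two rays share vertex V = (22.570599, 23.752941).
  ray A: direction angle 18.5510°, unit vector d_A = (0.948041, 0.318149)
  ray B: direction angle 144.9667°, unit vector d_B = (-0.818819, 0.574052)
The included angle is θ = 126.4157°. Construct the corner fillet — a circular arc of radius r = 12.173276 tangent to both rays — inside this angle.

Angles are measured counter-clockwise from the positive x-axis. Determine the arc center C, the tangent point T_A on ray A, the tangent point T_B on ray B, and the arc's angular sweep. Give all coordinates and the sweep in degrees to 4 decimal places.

bisector direction at 81.7588° = (0.143340,0.989674)
center distance |VC| = r/sin(θ/2) = 12.173276/sin(63.2079°) = 13.637270
C = V + |VC|·bis = (24.5254,37.2494)
T_A = V + ((C−V)·d_A)·d_A = V + 6.1471·d_A = (28.3983,25.7086)
T_B = V + ((C−V)·d_B)·d_B = V + 6.1471·d_B = (17.5373,27.2817)
sweep = 180° − θ = 53.5843°

center=(24.5254,37.2494) T_A=(28.3983,25.7086) T_B=(17.5373,27.2817) sweep=53.5843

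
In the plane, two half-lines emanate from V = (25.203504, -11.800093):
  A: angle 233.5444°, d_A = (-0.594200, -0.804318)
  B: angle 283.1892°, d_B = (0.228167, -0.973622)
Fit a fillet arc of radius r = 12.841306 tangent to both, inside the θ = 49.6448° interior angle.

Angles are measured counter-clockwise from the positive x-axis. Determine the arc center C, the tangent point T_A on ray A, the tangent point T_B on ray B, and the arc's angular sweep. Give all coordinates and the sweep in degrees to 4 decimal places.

center=(19.0355,-41.7604) T_A=(8.7070,-34.1301) T_B=(31.5380,-38.8304) sweep=130.3552

bisector direction at 258.3668° = (-0.201646,-0.979459)
center distance |VC| = r/sin(θ/2) = 12.841306/sin(24.8224°) = 30.588598
C = V + |VC|·bis = (19.0355,-41.7604)
T_A = V + ((C−V)·d_A)·d_A = V + 27.7626·d_A = (8.7070,-34.1301)
T_B = V + ((C−V)·d_B)·d_B = V + 27.7626·d_B = (31.5380,-38.8304)
sweep = 180° − θ = 130.3552°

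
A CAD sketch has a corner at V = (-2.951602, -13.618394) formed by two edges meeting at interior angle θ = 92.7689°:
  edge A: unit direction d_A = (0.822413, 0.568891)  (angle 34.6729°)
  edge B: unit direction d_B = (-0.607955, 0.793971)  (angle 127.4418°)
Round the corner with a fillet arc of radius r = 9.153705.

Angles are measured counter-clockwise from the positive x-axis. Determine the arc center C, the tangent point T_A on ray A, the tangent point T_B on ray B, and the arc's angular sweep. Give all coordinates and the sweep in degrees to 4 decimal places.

bisector direction at 81.0573° = (0.155446,0.987844)
center distance |VC| = r/sin(θ/2) = 9.153705/sin(46.3845°) = 12.643507
C = V + |VC|·bis = (-0.9862,-1.1286)
T_A = V + ((C−V)·d_A)·d_A = V + 8.7217·d_A = (4.2212,-8.6567)
T_B = V + ((C−V)·d_B)·d_B = V + 8.7217·d_B = (-8.2540,-6.6936)
sweep = 180° − θ = 87.2311°

center=(-0.9862,-1.1286) T_A=(4.2212,-8.6567) T_B=(-8.2540,-6.6936) sweep=87.2311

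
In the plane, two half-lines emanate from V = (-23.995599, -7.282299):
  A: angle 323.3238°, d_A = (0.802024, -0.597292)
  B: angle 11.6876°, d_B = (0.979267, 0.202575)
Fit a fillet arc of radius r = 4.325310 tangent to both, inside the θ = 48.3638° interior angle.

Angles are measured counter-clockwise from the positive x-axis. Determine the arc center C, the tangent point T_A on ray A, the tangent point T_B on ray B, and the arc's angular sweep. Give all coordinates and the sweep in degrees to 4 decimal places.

bisector direction at 347.5057° = (0.976318,-0.216342)
center distance |VC| = r/sin(θ/2) = 4.325310/sin(24.1819°) = 10.558940
C = V + |VC|·bis = (-13.6867,-9.5666)
T_A = V + ((C−V)·d_A)·d_A = V + 9.6324·d_A = (-16.2702,-13.0356)
T_B = V + ((C−V)·d_B)·d_B = V + 9.6324·d_B = (-14.5629,-5.3310)
sweep = 180° − θ = 131.6362°

center=(-13.6867,-9.5666) T_A=(-16.2702,-13.0356) T_B=(-14.5629,-5.3310) sweep=131.6362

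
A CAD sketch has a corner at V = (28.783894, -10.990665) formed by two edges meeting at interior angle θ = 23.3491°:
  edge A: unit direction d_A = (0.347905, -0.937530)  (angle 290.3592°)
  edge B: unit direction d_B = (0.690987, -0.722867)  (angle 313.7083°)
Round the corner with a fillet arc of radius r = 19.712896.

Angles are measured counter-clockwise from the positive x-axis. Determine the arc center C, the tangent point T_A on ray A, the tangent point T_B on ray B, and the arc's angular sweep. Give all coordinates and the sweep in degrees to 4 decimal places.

bisector direction at 302.0337° = (0.530419,-0.847736)
center distance |VC| = r/sin(θ/2) = 19.712896/sin(11.6745°) = 97.418681
C = V + |VC|·bis = (80.4566,-93.5760)
T_A = V + ((C−V)·d_A)·d_A = V + 95.4034·d_A = (61.9752,-100.4342)
T_B = V + ((C−V)·d_B)·d_B = V + 95.4034·d_B = (94.7064,-79.9546)
sweep = 180° − θ = 156.6509°

center=(80.4566,-93.5760) T_A=(61.9752,-100.4342) T_B=(94.7064,-79.9546) sweep=156.6509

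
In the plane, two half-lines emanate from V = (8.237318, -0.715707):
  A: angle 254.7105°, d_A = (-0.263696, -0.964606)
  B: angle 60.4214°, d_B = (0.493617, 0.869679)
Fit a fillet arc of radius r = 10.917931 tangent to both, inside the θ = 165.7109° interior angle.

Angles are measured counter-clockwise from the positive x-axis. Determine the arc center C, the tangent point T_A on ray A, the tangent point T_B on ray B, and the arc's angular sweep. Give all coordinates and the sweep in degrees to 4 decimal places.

center=(18.4079,-4.9148) T_A=(7.8764,-2.0358) T_B=(8.9128,0.4745) sweep=14.2891

bisector direction at 337.5659° = (0.924319,-0.381620)
center distance |VC| = r/sin(θ/2) = 10.917931/sin(82.8555°) = 11.003366
C = V + |VC|·bis = (18.4079,-4.9148)
T_A = V + ((C−V)·d_A)·d_A = V + 1.3685·d_A = (7.8764,-2.0358)
T_B = V + ((C−V)·d_B)·d_B = V + 1.3685·d_B = (8.9128,0.4745)
sweep = 180° − θ = 14.2891°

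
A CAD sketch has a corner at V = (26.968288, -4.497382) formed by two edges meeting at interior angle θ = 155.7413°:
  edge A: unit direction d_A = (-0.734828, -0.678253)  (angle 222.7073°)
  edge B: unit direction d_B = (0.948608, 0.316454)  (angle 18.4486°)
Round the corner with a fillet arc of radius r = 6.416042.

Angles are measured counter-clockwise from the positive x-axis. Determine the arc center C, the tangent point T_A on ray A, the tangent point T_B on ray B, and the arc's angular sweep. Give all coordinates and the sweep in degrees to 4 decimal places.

center=(30.3067,-10.1473) T_A=(25.9550,-5.4326) T_B=(28.2763,-4.0610) sweep=24.2587

bisector direction at 300.5780° = (0.508710,-0.860938)
center distance |VC| = r/sin(θ/2) = 6.416042/sin(77.8706°) = 6.562546
C = V + |VC|·bis = (30.3067,-10.1473)
T_A = V + ((C−V)·d_A)·d_A = V + 1.3789·d_A = (25.9550,-5.4326)
T_B = V + ((C−V)·d_B)·d_B = V + 1.3789·d_B = (28.2763,-4.0610)
sweep = 180° − θ = 24.2587°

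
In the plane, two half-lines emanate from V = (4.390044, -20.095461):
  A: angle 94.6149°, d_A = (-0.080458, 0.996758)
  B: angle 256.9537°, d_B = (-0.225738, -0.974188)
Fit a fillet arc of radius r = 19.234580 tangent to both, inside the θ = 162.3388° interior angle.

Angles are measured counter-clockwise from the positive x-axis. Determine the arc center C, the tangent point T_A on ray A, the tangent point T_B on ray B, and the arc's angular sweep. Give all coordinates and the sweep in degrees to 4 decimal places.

bisector direction at 175.7843° = (-0.997294,0.073511)
center distance |VC| = r/sin(θ/2) = 19.234580/sin(81.1694°) = 19.465311
C = V + |VC|·bis = (-15.0226,-18.6645)
T_A = V + ((C−V)·d_A)·d_A = V + 2.9882·d_A = (4.1496,-17.1170)
T_B = V + ((C−V)·d_B)·d_B = V + 2.9882·d_B = (3.7155,-23.0065)
sweep = 180° − θ = 17.6612°

center=(-15.0226,-18.6645) T_A=(4.1496,-17.1170) T_B=(3.7155,-23.0065) sweep=17.6612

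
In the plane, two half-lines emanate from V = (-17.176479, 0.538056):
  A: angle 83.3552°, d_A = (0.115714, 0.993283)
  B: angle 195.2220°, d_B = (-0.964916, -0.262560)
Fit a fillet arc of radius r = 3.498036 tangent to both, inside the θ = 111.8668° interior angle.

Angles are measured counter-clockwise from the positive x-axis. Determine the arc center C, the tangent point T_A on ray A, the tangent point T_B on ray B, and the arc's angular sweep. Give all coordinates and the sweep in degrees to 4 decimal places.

center=(-20.3773,3.2923) T_A=(-16.9028,2.8875) T_B=(-19.4589,-0.0830) sweep=68.1332

bisector direction at 139.2886° = (-0.758005,0.652249)
center distance |VC| = r/sin(θ/2) = 3.498036/sin(55.9334°) = 4.222707
C = V + |VC|·bis = (-20.3773,3.2923)
T_A = V + ((C−V)·d_A)·d_A = V + 2.3654·d_A = (-16.9028,2.8875)
T_B = V + ((C−V)·d_B)·d_B = V + 2.3654·d_B = (-19.4589,-0.0830)
sweep = 180° − θ = 68.1332°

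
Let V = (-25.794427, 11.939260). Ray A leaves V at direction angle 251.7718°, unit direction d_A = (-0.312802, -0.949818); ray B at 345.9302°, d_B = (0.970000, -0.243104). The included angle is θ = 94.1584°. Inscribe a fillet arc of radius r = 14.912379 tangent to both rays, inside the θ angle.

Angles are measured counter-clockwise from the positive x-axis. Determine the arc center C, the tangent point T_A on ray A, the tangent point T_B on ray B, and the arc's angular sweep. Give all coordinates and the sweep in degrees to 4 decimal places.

bisector direction at 298.8510° = (0.482533,-0.875878)
center distance |VC| = r/sin(θ/2) = 14.912379/sin(47.0792°) = 20.363875
C = V + |VC|·bis = (-15.9682,-5.8970)
T_A = V + ((C−V)·d_A)·d_A = V + 13.8675·d_A = (-30.1322,-1.2324)
T_B = V + ((C−V)·d_B)·d_B = V + 13.8675·d_B = (-12.3429,8.5680)
sweep = 180° − θ = 85.8416°

center=(-15.9682,-5.8970) T_A=(-30.1322,-1.2324) T_B=(-12.3429,8.5680) sweep=85.8416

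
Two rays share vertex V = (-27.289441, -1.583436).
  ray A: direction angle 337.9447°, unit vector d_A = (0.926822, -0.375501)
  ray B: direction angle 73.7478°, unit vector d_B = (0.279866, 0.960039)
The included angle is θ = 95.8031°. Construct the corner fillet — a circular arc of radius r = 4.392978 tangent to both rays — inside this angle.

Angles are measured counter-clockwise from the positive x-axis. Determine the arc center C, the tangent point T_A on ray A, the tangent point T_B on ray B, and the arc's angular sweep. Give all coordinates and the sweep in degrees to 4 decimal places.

bisector direction at 25.8462° = (0.899967,0.435958)
center distance |VC| = r/sin(θ/2) = 4.392978/sin(47.9016°) = 5.920504
C = V + |VC|·bis = (-21.9612,0.9977)
T_A = V + ((C−V)·d_A)·d_A = V + 3.9691·d_A = (-23.6108,-3.0739)
T_B = V + ((C−V)·d_B)·d_B = V + 3.9691·d_B = (-26.1786,2.2271)
sweep = 180° − θ = 84.1969°

center=(-21.9612,0.9977) T_A=(-23.6108,-3.0739) T_B=(-26.1786,2.2271) sweep=84.1969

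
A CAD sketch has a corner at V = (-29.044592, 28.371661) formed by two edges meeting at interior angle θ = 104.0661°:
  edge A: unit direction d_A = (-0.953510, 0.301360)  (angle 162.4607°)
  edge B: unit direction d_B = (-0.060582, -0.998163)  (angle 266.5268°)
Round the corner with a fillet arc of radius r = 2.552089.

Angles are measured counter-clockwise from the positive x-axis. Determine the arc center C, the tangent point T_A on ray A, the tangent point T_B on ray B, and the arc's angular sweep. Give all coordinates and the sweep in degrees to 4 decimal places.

bisector direction at 214.4938° = (-0.824188,-0.566316)
center distance |VC| = r/sin(θ/2) = 2.552089/sin(52.0331°) = 3.237189
C = V + |VC|·bis = (-31.7126,26.5384)
T_A = V + ((C−V)·d_A)·d_A = V + 1.9915·d_A = (-30.9435,28.9718)
T_B = V + ((C−V)·d_B)·d_B = V + 1.9915·d_B = (-29.1652,26.3838)
sweep = 180° − θ = 75.9339°

center=(-31.7126,26.5384) T_A=(-30.9435,28.9718) T_B=(-29.1652,26.3838) sweep=75.9339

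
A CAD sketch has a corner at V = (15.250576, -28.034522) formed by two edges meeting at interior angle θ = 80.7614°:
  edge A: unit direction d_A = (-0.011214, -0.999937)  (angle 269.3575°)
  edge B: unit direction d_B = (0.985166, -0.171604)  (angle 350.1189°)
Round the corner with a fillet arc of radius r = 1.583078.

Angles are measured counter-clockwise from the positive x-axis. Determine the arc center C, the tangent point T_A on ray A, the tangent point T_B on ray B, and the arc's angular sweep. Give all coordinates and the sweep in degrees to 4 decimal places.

bisector direction at 309.7382° = (0.639281,-0.768974)
center distance |VC| = r/sin(θ/2) = 1.583078/sin(40.3807°) = 2.443537
C = V + |VC|·bis = (16.8127,-29.9135)
T_A = V + ((C−V)·d_A)·d_A = V + 1.8614·d_A = (15.2297,-29.8958)
T_B = V + ((C−V)·d_B)·d_B = V + 1.8614·d_B = (17.0843,-28.3539)
sweep = 180° − θ = 99.2386°

center=(16.8127,-29.9135) T_A=(15.2297,-29.8958) T_B=(17.0843,-28.3539) sweep=99.2386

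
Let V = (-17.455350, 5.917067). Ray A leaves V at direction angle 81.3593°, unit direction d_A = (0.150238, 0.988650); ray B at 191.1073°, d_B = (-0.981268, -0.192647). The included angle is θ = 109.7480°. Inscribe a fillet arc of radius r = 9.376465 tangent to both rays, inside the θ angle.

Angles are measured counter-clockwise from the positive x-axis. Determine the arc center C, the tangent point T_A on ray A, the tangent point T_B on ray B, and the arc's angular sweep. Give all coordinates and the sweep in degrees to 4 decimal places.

center=(-25.7344,13.8471) T_A=(-16.4643,12.4384) T_B=(-23.9280,4.6463) sweep=70.2520

bisector direction at 136.2333° = (-0.722162,0.691724)
center distance |VC| = r/sin(θ/2) = 9.376465/sin(54.8740°) = 11.464231
C = V + |VC|·bis = (-25.7344,13.8471)
T_A = V + ((C−V)·d_A)·d_A = V + 6.5962·d_A = (-16.4643,12.4384)
T_B = V + ((C−V)·d_B)·d_B = V + 6.5962·d_B = (-23.9280,4.6463)
sweep = 180° − θ = 70.2520°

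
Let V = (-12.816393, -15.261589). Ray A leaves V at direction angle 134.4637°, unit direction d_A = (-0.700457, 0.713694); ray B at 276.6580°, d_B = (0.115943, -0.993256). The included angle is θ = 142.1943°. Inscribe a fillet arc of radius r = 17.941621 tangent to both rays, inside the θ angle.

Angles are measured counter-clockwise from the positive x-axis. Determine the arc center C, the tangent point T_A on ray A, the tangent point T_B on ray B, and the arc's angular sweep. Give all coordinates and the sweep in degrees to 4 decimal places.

center=(-29.9247,-23.4441) T_A=(-17.1199,-10.8768) T_B=(-12.1041,-21.3639) sweep=37.8057

bisector direction at 205.5608° = (-0.902128,-0.431469)
center distance |VC| = r/sin(θ/2) = 17.941621/sin(71.0971°) = 18.964385
C = V + |VC|·bis = (-29.9247,-23.4441)
T_A = V + ((C−V)·d_A)·d_A = V + 6.1438·d_A = (-17.1199,-10.8768)
T_B = V + ((C−V)·d_B)·d_B = V + 6.1438·d_B = (-12.1041,-21.3639)
sweep = 180° − θ = 37.8057°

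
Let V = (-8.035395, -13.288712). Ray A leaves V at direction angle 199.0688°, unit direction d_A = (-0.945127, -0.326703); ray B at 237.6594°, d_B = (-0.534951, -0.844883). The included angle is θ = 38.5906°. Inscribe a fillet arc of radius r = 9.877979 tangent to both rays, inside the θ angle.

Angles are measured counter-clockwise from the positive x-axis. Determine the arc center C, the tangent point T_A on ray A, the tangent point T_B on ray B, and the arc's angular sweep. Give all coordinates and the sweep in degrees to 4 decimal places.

center=(-31.4745,-31.8424) T_A=(-34.7017,-22.5065) T_B=(-23.1288,-37.1267) sweep=141.4094

bisector direction at 218.3641° = (-0.784082,-0.620657)
center distance |VC| = r/sin(θ/2) = 9.877979/sin(19.2953°) = 29.893686
C = V + |VC|·bis = (-31.4745,-31.8424)
T_A = V + ((C−V)·d_A)·d_A = V + 28.2145·d_A = (-34.7017,-22.5065)
T_B = V + ((C−V)·d_B)·d_B = V + 28.2145·d_B = (-23.1288,-37.1267)
sweep = 180° − θ = 141.4094°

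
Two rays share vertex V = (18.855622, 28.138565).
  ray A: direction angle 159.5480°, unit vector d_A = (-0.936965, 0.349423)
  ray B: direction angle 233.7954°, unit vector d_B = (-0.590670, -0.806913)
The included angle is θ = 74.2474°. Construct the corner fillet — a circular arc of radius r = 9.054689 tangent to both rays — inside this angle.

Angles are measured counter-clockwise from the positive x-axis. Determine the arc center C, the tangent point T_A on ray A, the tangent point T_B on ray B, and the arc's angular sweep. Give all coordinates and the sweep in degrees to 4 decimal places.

bisector direction at 196.6717° = (-0.957964,-0.286887)
center distance |VC| = r/sin(θ/2) = 9.054689/sin(37.1237°) = 15.002686
C = V + |VC|·bis = (4.4836,23.8345)
T_A = V + ((C−V)·d_A)·d_A = V + 11.9622·d_A = (7.6475,32.3184)
T_B = V + ((C−V)·d_B)·d_B = V + 11.9622·d_B = (11.7899,18.4861)
sweep = 180° − θ = 105.7526°

center=(4.4836,23.8345) T_A=(7.6475,32.3184) T_B=(11.7899,18.4861) sweep=105.7526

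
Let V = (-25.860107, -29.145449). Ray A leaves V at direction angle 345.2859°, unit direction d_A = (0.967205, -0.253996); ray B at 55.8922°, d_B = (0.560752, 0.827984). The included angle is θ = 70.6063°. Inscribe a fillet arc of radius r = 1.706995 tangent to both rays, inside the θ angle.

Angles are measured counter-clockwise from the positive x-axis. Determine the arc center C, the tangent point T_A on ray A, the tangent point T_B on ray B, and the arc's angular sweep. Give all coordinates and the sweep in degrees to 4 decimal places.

bisector direction at 20.5891° = (0.936127,0.351663)
center distance |VC| = r/sin(θ/2) = 1.706995/sin(35.3032°) = 2.953777
C = V + |VC|·bis = (-23.0950,-28.1067)
T_A = V + ((C−V)·d_A)·d_A = V + 2.4106·d_A = (-23.5286,-29.7577)
T_B = V + ((C−V)·d_B)·d_B = V + 2.4106·d_B = (-24.5084,-27.1495)
sweep = 180° − θ = 109.3937°

center=(-23.0950,-28.1067) T_A=(-23.5286,-29.7577) T_B=(-24.5084,-27.1495) sweep=109.3937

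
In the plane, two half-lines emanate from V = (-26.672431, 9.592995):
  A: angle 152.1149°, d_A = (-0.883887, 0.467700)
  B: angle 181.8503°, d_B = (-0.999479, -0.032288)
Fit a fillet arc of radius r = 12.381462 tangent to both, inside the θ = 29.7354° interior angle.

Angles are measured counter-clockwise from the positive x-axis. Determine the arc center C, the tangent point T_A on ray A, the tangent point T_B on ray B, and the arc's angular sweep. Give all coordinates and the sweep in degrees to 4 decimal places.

bisector direction at 166.9826° = (-0.974302,0.225247)
center distance |VC| = r/sin(θ/2) = 12.381462/sin(14.8677°) = 48.254258
C = V + |VC|·bis = (-73.6866,20.4621)
T_A = V + ((C−V)·d_A)·d_A = V + 46.6387·d_A = (-67.8958,31.4059)
T_B = V + ((C−V)·d_B)·d_B = V + 46.6387·d_B = (-73.2869,8.0871)
sweep = 180° − θ = 150.2646°

center=(-73.6866,20.4621) T_A=(-67.8958,31.4059) T_B=(-73.2869,8.0871) sweep=150.2646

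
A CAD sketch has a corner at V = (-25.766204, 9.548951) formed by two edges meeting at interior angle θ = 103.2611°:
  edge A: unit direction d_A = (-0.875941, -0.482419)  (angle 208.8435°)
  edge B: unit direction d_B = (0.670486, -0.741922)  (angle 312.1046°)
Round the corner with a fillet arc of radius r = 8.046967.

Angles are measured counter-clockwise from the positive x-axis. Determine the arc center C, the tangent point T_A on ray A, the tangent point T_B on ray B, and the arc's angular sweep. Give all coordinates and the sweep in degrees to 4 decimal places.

center=(-27.4648,-0.5732) T_A=(-31.3468,6.4755) T_B=(-21.4946,4.8222) sweep=76.7389

bisector direction at 260.4741° = (-0.165494,-0.986211)
center distance |VC| = r/sin(θ/2) = 8.046967/sin(51.6305°) = 10.263667
C = V + |VC|·bis = (-27.4648,-0.5732)
T_A = V + ((C−V)·d_A)·d_A = V + 6.3710·d_A = (-31.3468,6.4755)
T_B = V + ((C−V)·d_B)·d_B = V + 6.3710·d_B = (-21.4946,4.8222)
sweep = 180° − θ = 76.7389°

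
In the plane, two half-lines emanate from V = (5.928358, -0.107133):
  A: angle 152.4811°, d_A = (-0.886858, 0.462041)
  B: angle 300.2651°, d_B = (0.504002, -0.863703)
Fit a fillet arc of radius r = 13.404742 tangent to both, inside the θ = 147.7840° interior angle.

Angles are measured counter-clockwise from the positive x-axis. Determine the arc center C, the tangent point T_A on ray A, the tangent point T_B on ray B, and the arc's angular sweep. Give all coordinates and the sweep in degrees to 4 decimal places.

bisector direction at 226.3731° = (-0.689959,-0.723848)
center distance |VC| = r/sin(θ/2) = 13.404742/sin(73.8920°) = 13.952512
C = V + |VC|·bis = (-3.6983,-10.2066)
T_A = V + ((C−V)·d_A)·d_A = V + 3.8711·d_A = (2.4952,1.6815)
T_B = V + ((C−V)·d_B)·d_B = V + 3.8711·d_B = (7.8794,-3.4506)
sweep = 180° − θ = 32.2160°

center=(-3.6983,-10.2066) T_A=(2.4952,1.6815) T_B=(7.8794,-3.4506) sweep=32.2160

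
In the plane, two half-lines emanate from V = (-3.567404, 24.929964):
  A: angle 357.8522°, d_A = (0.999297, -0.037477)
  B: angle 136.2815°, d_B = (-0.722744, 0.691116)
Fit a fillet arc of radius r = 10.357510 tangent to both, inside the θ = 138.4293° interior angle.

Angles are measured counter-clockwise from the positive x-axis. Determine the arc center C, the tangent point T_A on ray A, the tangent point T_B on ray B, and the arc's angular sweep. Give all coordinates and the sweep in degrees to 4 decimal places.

bisector direction at 67.0668° = (0.389657,0.920960)
center distance |VC| = r/sin(θ/2) = 10.357510/sin(69.2147°) = 11.078541
C = V + |VC|·bis = (0.7494,35.1329)
T_A = V + ((C−V)·d_A)·d_A = V + 3.9314·d_A = (0.3613,24.7826)
T_B = V + ((C−V)·d_B)·d_B = V + 3.9314·d_B = (-6.4088,27.6470)
sweep = 180° − θ = 41.5707°

center=(0.7494,35.1329) T_A=(0.3613,24.7826) T_B=(-6.4088,27.6470) sweep=41.5707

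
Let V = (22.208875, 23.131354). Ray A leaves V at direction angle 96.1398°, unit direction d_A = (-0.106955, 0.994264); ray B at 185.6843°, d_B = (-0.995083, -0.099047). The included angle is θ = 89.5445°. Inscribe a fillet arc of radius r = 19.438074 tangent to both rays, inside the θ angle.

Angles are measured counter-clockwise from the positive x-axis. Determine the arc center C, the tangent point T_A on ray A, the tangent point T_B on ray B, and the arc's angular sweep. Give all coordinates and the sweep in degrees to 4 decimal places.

center=(0.7867,40.5332) T_A=(20.1133,42.6122) T_B=(2.7120,21.1907) sweep=90.4555

bisector direction at 140.9120° = (-0.776179,0.630513)
center distance |VC| = r/sin(θ/2) = 19.438074/sin(44.7722°) = 27.599513
C = V + |VC|·bis = (0.7867,40.5332)
T_A = V + ((C−V)·d_A)·d_A = V + 19.5932·d_A = (20.1133,42.6122)
T_B = V + ((C−V)·d_B)·d_B = V + 19.5932·d_B = (2.7120,21.1907)
sweep = 180° − θ = 90.4555°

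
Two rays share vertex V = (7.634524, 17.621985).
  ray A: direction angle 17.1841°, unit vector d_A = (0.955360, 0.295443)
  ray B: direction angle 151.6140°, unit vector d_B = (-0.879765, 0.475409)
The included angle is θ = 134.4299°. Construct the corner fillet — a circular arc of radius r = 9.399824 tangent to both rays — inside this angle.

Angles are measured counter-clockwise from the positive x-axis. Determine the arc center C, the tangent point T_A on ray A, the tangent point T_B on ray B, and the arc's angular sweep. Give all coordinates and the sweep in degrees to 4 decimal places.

bisector direction at 84.3991° = (0.097599,0.995226)
center distance |VC| = r/sin(θ/2) = 9.399824/sin(67.2150°) = 10.195432
C = V + |VC|·bis = (8.6296,27.7687)
T_A = V + ((C−V)·d_A)·d_A = V + 3.9484·d_A = (11.4067,18.7885)
T_B = V + ((C−V)·d_B)·d_B = V + 3.9484·d_B = (4.1608,19.4991)
sweep = 180° − θ = 45.5701°

center=(8.6296,27.7687) T_A=(11.4067,18.7885) T_B=(4.1608,19.4991) sweep=45.5701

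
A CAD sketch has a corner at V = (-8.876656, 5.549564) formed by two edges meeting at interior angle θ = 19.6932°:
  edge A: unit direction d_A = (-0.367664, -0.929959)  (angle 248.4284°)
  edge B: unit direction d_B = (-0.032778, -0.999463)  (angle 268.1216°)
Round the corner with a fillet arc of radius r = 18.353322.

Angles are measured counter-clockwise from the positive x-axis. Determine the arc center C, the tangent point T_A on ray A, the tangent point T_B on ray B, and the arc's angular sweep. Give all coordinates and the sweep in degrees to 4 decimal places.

bisector direction at 258.2750° = (-0.203215,-0.979134)
center distance |VC| = r/sin(θ/2) = 18.353322/sin(9.8466°) = 107.322529
C = V + |VC|·bis = (-30.6862,-99.5336)
T_A = V + ((C−V)·d_A)·d_A = V + 105.7416·d_A = (-47.7540,-92.7857)
T_B = V + ((C−V)·d_B)·d_B = V + 105.7416·d_B = (-12.3427,-100.1352)
sweep = 180° − θ = 160.3068°

center=(-30.6862,-99.5336) T_A=(-47.7540,-92.7857) T_B=(-12.3427,-100.1352) sweep=160.3068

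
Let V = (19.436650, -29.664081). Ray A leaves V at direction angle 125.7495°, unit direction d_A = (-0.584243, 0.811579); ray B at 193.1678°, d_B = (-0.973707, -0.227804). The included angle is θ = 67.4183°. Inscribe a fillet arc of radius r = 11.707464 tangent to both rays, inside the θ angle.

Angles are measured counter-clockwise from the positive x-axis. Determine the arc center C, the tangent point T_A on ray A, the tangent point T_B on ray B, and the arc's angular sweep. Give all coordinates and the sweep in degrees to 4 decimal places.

center=(-0.3175,-22.2621) T_A=(9.1841,-15.4221) T_B=(2.3495,-33.6617) sweep=112.5817

bisector direction at 159.4587° = (-0.936419,0.350883)
center distance |VC| = r/sin(θ/2) = 11.707464/sin(33.7092°) = 21.095393
C = V + |VC|·bis = (-0.3175,-22.2621)
T_A = V + ((C−V)·d_A)·d_A = V + 17.5485·d_A = (9.1841,-15.4221)
T_B = V + ((C−V)·d_B)·d_B = V + 17.5485·d_B = (2.3495,-33.6617)
sweep = 180° − θ = 112.5817°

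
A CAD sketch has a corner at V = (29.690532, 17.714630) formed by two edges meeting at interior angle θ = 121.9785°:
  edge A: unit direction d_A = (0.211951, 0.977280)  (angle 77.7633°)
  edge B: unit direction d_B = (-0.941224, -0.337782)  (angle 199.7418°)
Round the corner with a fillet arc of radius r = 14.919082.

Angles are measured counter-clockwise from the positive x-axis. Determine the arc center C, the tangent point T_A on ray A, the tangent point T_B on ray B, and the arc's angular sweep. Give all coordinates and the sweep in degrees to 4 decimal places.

bisector direction at 138.7526° = (-0.751869,0.659312)
center distance |VC| = r/sin(θ/2) = 14.919082/sin(60.9892°) = 17.059568
C = V + |VC|·bis = (16.8640,28.9622)
T_A = V + ((C−V)·d_A)·d_A = V + 8.2734·d_A = (31.4441,25.8001)
T_B = V + ((C−V)·d_B)·d_B = V + 8.2734·d_B = (21.9034,14.9200)
sweep = 180° − θ = 58.0215°

center=(16.8640,28.9622) T_A=(31.4441,25.8001) T_B=(21.9034,14.9200) sweep=58.0215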